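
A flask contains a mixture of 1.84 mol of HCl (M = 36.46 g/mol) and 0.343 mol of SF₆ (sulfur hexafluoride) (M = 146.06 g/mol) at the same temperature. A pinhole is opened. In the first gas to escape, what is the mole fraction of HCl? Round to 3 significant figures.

0.915

Each component's effusion rate ∝ (its partial pressure)·(1/√M) ∝ n_i/√M_i.
Mole fraction of HCl in the effusate = (n_HCl/√M_HCl) / (n_HCl/√M_HCl + n_SF₆/√M_SF₆)
= (1.84/√36.46) / (1.84/√36.46 + 0.343/√146.06) = 0.3047/(0.3047 + 0.02838) = 0.915.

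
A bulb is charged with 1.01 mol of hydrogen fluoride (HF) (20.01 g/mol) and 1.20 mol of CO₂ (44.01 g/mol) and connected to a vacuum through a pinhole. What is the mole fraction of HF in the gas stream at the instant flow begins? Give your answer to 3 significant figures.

0.555

Each component's effusion rate ∝ (its partial pressure)·(1/√M) ∝ n_i/√M_i.
Mole fraction of HF in the effusate = (n_HF/√M_HF) / (n_HF/√M_HF + n_CO₂/√M_CO₂)
= (1.01/√20.01) / (1.01/√20.01 + 1.20/√44.01) = 0.2258/(0.2258 + 0.1809) = 0.555.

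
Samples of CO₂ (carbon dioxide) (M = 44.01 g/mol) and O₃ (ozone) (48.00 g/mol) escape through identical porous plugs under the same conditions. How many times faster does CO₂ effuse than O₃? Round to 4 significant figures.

1.044

From Graham's law, rate_CO₂/rate_O₃ = √(M_O₃/M_CO₂) = √(48.00/44.01) = √1.091 = 1.044.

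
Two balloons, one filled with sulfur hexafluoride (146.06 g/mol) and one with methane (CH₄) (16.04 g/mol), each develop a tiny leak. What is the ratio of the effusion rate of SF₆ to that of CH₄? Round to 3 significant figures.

0.331

Graham's law gives rate_SF₆/rate_CH₄ = √(M_CH₄/M_SF₆) = √(16.04/146.06) = √0.1098 = 0.331.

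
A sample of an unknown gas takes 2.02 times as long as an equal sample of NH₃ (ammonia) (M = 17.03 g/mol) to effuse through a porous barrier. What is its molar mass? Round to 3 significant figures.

From Graham's law, t_X/t_NH₃ = √(M_X/M_NH₃).
2.02 = √(M_X/17.03)
M_X = 17.03 × 2.02² = 17.03 × 4.080 = 69.5 g/mol

69.5 g/mol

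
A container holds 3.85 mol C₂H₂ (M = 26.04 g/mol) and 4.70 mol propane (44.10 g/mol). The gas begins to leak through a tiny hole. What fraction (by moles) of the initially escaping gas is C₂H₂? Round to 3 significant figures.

0.516

Each component's effusion rate ∝ (its partial pressure)·(1/√M) ∝ n_i/√M_i.
So x_C₂H₂ in the escaping gas = (n_C₂H₂/√M_C₂H₂) / Σ(n_i/√M_i)
= (3.85/√26.04) / (3.85/√26.04 + 4.70/√44.10) = 0.7545/(0.7545 + 0.7077) = 0.516.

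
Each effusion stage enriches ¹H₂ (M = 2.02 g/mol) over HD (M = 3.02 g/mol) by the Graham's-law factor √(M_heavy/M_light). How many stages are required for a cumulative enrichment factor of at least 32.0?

Per stage α = (3.02/2.02)^(1/2) = 1.49505^0.5, giving ln α = 0.2011.
Need α^N ≥ 32.0 ⇒ N ≥ ln(32.0) / ln α = 3.466 / 0.2011 = 17.24.
Rounding up, N = 18 stages.

18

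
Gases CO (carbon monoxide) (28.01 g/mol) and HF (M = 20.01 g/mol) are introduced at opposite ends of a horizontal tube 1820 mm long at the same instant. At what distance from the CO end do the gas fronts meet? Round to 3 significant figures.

Distances travelled in equal time are proportional to diffusion rates, so d_CO/d_HF = √(M_HF/M_CO) = √(20.01/28.01) = 0.8452.
With d_CO + d_HF = 1820 mm, d_HF = 1820/(1 + 0.8452) = 986.3 mm.
d_CO = 1820 − 986.3 = 834 mm.

834 mm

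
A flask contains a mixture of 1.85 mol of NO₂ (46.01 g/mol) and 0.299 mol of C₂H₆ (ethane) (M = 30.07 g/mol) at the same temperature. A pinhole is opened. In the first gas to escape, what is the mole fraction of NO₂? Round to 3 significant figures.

0.833

Effusion rate of each component ∝ n_i/√M_i (partial pressure × 1/√M).
x_NO₂(eff) = (n_NO₂/√M_NO₂) / (n_NO₂/√M_NO₂ + n_C₂H₆/√M_C₂H₆)
= (1.85/√46.01) / (1.85/√46.01 + 0.299/√30.07) = 0.2727/(0.2727 + 0.05453) = 0.833.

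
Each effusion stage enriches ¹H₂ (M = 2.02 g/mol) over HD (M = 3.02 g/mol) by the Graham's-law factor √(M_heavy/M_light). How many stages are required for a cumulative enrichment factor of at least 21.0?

16

Per stage α = (3.02/2.02)^(1/2) = 1.49505^0.5, giving ln α = 0.2011.
Need α^N ≥ 21.0 ⇒ N ≥ ln(21.0) / ln α = 3.045 / 0.2011 = 15.14.
Rounding up, N = 16 stages.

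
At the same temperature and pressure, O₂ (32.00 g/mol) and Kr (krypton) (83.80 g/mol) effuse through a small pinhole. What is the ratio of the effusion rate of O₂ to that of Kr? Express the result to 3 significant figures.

By Graham's law, rate_O₂/rate_Kr = √(M_Kr/M_O₂) = √(83.80/32.00) = √2.619 = 1.62.

1.62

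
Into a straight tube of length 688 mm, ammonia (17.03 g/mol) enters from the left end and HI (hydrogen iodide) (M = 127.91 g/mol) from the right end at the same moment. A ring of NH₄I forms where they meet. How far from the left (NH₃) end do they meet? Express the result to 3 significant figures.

Graham's law gives d_NH₃/d_HI = rate_NH₃/rate_HI = √(M_HI/M_NH₃) = √(127.91/17.03) = 2.741.
With d_NH₃ + d_HI = 688 mm, d_HI = 688/(1 + 2.741) = 183.9 mm.
d_NH₃ = 688 − 183.9 = 504 mm.

504 mm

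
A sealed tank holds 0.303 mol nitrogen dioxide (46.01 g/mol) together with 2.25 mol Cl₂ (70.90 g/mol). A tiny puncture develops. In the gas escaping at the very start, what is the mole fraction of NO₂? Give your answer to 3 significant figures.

0.143

Each component's effusion rate ∝ (its partial pressure)·(1/√M) ∝ n_i/√M_i.
x_NO₂(eff) = (n_NO₂/√M_NO₂) / (n_NO₂/√M_NO₂ + n_Cl₂/√M_Cl₂)
= (0.303/√46.01) / (0.303/√46.01 + 2.25/√70.90) = 0.04467/(0.04467 + 0.2672) = 0.143.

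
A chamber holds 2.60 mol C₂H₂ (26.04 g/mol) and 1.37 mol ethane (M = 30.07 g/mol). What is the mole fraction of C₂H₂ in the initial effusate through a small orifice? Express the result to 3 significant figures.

0.671

Effusion rate of each component ∝ n_i/√M_i (partial pressure × 1/√M).
So x_C₂H₂ in the escaping gas = (n_C₂H₂/√M_C₂H₂) / Σ(n_i/√M_i)
= (2.60/√26.04) / (2.60/√26.04 + 1.37/√30.07) = 0.5095/(0.5095 + 0.2498) = 0.671.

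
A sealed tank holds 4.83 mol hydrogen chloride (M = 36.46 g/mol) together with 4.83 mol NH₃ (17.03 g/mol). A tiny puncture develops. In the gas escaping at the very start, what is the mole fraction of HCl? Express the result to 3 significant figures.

Rate_i ∝ x_i/√M_i (Graham's law weighted by mole fraction), so the effusate composition follows n_i/√M_i.
So x_HCl in the escaping gas = (n_HCl/√M_HCl) / Σ(n_i/√M_i)
= (4.83/√36.46) / (4.83/√36.46 + 4.83/√17.03) = 0.7999/(0.7999 + 1.170) = 0.406.

0.406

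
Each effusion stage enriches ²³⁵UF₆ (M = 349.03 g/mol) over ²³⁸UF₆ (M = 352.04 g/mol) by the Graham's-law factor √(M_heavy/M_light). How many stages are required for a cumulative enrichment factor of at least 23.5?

736

Single-stage factor α = √(352.04/349.03), so ln α = ½ ln(1.00862) = 0.004293.
Need α^N ≥ 23.5 ⇒ N ≥ ln(23.5) / ln α = 3.157 / 0.004293 = 735.30.
Rounding up, N = 736 stages.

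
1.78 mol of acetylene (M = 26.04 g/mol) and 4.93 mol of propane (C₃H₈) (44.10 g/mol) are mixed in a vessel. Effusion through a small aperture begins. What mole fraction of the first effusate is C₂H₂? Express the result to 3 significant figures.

0.320

The effusion rate of species i is ∝ p_i/√M_i ∝ n_i/√M_i.
Mole fraction of C₂H₂ in the effusate = (n_C₂H₂/√M_C₂H₂) / (n_C₂H₂/√M_C₂H₂ + n_C₃H₈/√M_C₃H₈)
= (1.78/√26.04) / (1.78/√26.04 + 4.93/√44.10) = 0.3488/(0.3488 + 0.7424) = 0.320.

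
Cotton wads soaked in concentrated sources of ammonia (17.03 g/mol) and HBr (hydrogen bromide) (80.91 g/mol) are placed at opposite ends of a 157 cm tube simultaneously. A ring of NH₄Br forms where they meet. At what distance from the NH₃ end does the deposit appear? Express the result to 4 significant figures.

107.6 cm

In equal time, each gas travels a distance ∝ its rate ∝ 1/√M, so d_NH₃/d_HBr = √(M_HBr/M_NH₃) = √(80.91/17.03) = 2.180.
With d_NH₃ + d_HBr = 157 cm, d_HBr = 157/(1 + 2.180) = 49.38 cm.
d_NH₃ = 157 − 49.38 = 107.6 cm.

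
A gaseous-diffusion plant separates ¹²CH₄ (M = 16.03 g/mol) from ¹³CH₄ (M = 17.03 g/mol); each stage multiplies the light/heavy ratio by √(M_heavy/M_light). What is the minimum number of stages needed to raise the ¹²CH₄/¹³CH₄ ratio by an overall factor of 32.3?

115

Single-stage factor α = √(17.03/16.03), so ln α = ½ ln(1.06238) = 0.03026.
Need α^N ≥ 32.3 ⇒ N ≥ ln(32.3) / ln α = 3.475 / 0.03026 = 114.85.
Minimum whole number of stages: N = 115.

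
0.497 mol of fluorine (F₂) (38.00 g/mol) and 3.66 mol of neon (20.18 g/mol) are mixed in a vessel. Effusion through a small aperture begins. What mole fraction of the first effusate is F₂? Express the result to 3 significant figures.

0.0900

The effusion rate of species i is ∝ p_i/√M_i ∝ n_i/√M_i.
Mole fraction of F₂ in the effusate = (n_F₂/√M_F₂) / (n_F₂/√M_F₂ + n_Ne/√M_Ne)
= (0.497/√38.00) / (0.497/√38.00 + 3.66/√20.18) = 0.08062/(0.08062 + 0.8147) = 0.0900.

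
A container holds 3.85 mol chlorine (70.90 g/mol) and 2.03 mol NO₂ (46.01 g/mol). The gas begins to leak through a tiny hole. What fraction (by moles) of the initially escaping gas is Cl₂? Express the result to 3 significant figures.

0.604

Effusion rate of each component ∝ n_i/√M_i (partial pressure × 1/√M).
So x_Cl₂ in the escaping gas = (n_Cl₂/√M_Cl₂) / Σ(n_i/√M_i)
= (3.85/√70.90) / (3.85/√70.90 + 2.03/√46.01) = 0.4572/(0.4572 + 0.2993) = 0.604.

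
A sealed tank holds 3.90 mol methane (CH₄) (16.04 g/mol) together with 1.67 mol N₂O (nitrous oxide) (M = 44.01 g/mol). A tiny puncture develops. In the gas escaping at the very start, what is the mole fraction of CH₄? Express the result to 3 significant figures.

0.795

Rate_i ∝ x_i/√M_i (Graham's law weighted by mole fraction), so the effusate composition follows n_i/√M_i.
Mole fraction of CH₄ in the effusate = (n_CH₄/√M_CH₄) / (n_CH₄/√M_CH₄ + n_N₂O/√M_N₂O)
= (3.90/√16.04) / (3.90/√16.04 + 1.67/√44.01) = 0.9738/(0.9738 + 0.2517) = 0.795.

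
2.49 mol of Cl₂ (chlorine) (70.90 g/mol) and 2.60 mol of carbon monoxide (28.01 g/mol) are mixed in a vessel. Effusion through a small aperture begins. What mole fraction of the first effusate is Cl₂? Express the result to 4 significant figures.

0.3758

The effusion rate of species i is ∝ p_i/√M_i ∝ n_i/√M_i.
So x_Cl₂ in the escaping gas = (n_Cl₂/√M_Cl₂) / Σ(n_i/√M_i)
= (2.49/√70.90) / (2.49/√70.90 + 2.60/√28.01) = 0.2957/(0.2957 + 0.4913) = 0.3758.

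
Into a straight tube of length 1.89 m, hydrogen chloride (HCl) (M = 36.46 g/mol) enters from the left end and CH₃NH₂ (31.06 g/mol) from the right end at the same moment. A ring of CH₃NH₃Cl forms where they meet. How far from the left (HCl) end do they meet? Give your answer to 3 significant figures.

Distances travelled in equal time are proportional to diffusion rates, so d_HCl/d_CH₃NH₂ = √(M_CH₃NH₂/M_HCl) = √(31.06/36.46) = 0.9230.
With d_HCl + d_CH₃NH₂ = 1.89 m, d_CH₃NH₂ = 1.89/(1 + 0.9230) = 0.9828 m.
d_HCl = 1.89 − 0.9828 = 0.907 m.

0.907 m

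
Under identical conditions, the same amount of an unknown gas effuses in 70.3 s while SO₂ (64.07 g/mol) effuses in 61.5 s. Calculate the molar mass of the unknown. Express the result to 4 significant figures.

83.72 g/mol

Since effusion rate ∝ 1/√M, t_X/t_SO₂ = √(M_X/M_SO₂).
70.3/61.5 = 1.143 = √(M_X/64.07)
M_X = 64.07 × 1.143² = 64.07 × 1.307 = 83.72 g/mol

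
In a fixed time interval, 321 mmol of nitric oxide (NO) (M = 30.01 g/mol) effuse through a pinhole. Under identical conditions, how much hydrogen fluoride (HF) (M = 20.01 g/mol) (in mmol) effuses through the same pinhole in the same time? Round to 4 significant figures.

By Graham's law, rate_HF/rate_NO = √(M_NO/M_HF) = √(30.01/20.01) = √1.500 = 1.225.
So the amount for HF is 321 × 1.225 = 393.1 mmol.

393.1 mmol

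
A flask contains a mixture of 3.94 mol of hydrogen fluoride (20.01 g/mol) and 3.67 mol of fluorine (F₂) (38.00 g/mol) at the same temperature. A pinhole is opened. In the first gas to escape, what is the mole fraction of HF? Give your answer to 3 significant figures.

0.597

Effusion rate of each component ∝ n_i/√M_i (partial pressure × 1/√M).
x_HF(eff) = (n_HF/√M_HF) / (n_HF/√M_HF + n_F₂/√M_F₂)
= (3.94/√20.01) / (3.94/√20.01 + 3.67/√38.00) = 0.8808/(0.8808 + 0.5954) = 0.597.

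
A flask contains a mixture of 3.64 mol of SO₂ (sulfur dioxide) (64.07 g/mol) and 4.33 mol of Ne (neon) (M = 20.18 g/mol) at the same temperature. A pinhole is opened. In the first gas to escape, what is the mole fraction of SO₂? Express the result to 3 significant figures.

0.321

Effusion rate of each component ∝ n_i/√M_i (partial pressure × 1/√M).
Mole fraction of SO₂ in the effusate = (n_SO₂/√M_SO₂) / (n_SO₂/√M_SO₂ + n_Ne/√M_Ne)
= (3.64/√64.07) / (3.64/√64.07 + 4.33/√20.18) = 0.4548/(0.4548 + 0.9639) = 0.321.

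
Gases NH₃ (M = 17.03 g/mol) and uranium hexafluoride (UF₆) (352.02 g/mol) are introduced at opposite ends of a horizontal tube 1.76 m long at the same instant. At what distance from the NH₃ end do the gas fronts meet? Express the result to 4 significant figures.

1.443 m

Graham's law gives d_NH₃/d_UF₆ = rate_NH₃/rate_UF₆ = √(M_UF₆/M_NH₃) = √(352.02/17.03) = 4.546.
With d_NH₃ + d_UF₆ = 1.76 m, d_UF₆ = 1.76/(1 + 4.546) = 0.3173 m.
d_NH₃ = 1.76 − 0.3173 = 1.443 m.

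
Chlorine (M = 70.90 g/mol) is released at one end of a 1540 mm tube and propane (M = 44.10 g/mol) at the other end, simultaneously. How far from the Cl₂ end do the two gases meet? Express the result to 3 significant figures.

Graham's law gives d_Cl₂/d_C₃H₈ = rate_Cl₂/rate_C₃H₈ = √(M_C₃H₈/M_Cl₂) = √(44.10/70.90) = 0.7887.
With d_Cl₂ + d_C₃H₈ = 1540 mm, d_C₃H₈ = 1540/(1 + 0.7887) = 861.0 mm.
d_Cl₂ = 1540 − 861.0 = 679 mm.

679 mm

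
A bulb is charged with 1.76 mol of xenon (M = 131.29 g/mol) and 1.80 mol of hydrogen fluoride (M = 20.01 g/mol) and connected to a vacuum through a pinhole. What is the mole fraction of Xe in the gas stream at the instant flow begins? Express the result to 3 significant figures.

0.276

Effusion rate of each component ∝ n_i/√M_i (partial pressure × 1/√M).
So x_Xe in the escaping gas = (n_Xe/√M_Xe) / Σ(n_i/√M_i)
= (1.76/√131.29) / (1.76/√131.29 + 1.80/√20.01) = 0.1536/(0.1536 + 0.4024) = 0.276.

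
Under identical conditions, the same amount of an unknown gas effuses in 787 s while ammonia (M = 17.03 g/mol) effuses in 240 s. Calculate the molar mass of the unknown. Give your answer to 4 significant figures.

183.1 g/mol

Since effusion rate ∝ 1/√M, t_X/t_NH₃ = √(M_X/M_NH₃).
787/240 = 3.279 = √(M_X/17.03)
M_X = 17.03 × 3.279² = 17.03 × 10.75 = 183.1 g/mol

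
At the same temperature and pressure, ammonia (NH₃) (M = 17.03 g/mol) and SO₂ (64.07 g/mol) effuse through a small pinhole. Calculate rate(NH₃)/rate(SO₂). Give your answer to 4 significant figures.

Using Graham's law: rate_NH₃/rate_SO₂ = √(M_SO₂/M_NH₃) = √(64.07/17.03) = √3.762 = 1.940.

1.940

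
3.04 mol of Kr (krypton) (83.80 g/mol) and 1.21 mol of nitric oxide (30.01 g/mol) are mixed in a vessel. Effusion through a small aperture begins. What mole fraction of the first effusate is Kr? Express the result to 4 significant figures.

The effusion rate of species i is ∝ p_i/√M_i ∝ n_i/√M_i.
x_Kr(eff) = (n_Kr/√M_Kr) / (n_Kr/√M_Kr + n_NO/√M_NO)
= (3.04/√83.80) / (3.04/√83.80 + 1.21/√30.01) = 0.3321/(0.3321 + 0.2209) = 0.6006.

0.6006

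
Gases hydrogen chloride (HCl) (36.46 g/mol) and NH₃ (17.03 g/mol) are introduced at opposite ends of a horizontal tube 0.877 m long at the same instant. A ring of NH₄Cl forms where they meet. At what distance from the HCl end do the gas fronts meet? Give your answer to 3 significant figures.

0.356 m

In equal time, each gas travels a distance ∝ its rate ∝ 1/√M, so d_HCl/d_NH₃ = √(M_NH₃/M_HCl) = √(17.03/36.46) = 0.6834.
With d_HCl + d_NH₃ = 0.877 m, d_NH₃ = 0.877/(1 + 0.6834) = 0.5210 m.
d_HCl = 0.877 − 0.5210 = 0.356 m.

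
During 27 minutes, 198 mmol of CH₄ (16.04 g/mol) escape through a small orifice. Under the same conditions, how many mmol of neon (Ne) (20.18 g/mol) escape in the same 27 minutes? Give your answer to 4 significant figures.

176.5 mmol

From Graham's law, rate_Ne/rate_CH₄ = √(M_CH₄/M_Ne) = √(16.04/20.18) = √0.7948 = 0.8915.
So the amount for Ne is 198 × 0.8915 = 176.5 mmol.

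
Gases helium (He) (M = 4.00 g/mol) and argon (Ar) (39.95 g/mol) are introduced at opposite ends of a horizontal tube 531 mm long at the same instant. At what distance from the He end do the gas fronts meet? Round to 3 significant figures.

403 mm

The fronts meet when d_He + d_Ar = L with d_He/d_Ar = √(M_Ar/M_He) (Graham's law). Here √(M_Ar/M_He) = √(39.95/4.00) = 3.160.
With d_He + d_Ar = 531 mm, d_Ar = 531/(1 + 3.160) = 127.6 mm.
d_He = 531 − 127.6 = 403 mm.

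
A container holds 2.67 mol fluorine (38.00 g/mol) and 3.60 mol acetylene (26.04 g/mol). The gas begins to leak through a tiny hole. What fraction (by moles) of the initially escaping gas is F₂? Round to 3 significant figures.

Rate_i ∝ x_i/√M_i (Graham's law weighted by mole fraction), so the effusate composition follows n_i/√M_i.
So x_F₂ in the escaping gas = (n_F₂/√M_F₂) / Σ(n_i/√M_i)
= (2.67/√38.00) / (2.67/√38.00 + 3.60/√26.04) = 0.4331/(0.4331 + 0.7055) = 0.380.

0.380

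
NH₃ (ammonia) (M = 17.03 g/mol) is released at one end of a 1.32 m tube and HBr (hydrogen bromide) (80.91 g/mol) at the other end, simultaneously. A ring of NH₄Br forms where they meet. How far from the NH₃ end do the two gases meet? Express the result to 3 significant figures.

Graham's law gives d_NH₃/d_HBr = rate_NH₃/rate_HBr = √(M_HBr/M_NH₃) = √(80.91/17.03) = 2.180.
With d_NH₃ + d_HBr = 1.32 m, d_HBr = 1.32/(1 + 2.180) = 0.4151 m.
d_NH₃ = 1.32 − 0.4151 = 0.905 m.

0.905 m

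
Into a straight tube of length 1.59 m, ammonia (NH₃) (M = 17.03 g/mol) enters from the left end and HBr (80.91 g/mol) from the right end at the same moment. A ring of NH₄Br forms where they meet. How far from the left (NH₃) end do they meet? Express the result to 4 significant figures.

1.090 m

The fronts meet when d_NH₃ + d_HBr = L with d_NH₃/d_HBr = √(M_HBr/M_NH₃) (Graham's law). Here √(M_HBr/M_NH₃) = √(80.91/17.03) = 2.180.
With d_NH₃ + d_HBr = 1.59 m, d_HBr = 1.59/(1 + 2.180) = 0.5000 m.
d_NH₃ = 1.59 − 0.5000 = 1.090 m.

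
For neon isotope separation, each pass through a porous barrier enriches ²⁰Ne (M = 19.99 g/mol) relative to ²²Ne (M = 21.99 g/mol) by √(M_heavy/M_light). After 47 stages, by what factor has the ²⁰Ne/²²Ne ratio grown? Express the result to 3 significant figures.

Each stage multiplies the ratio by α = √(21.99/19.99), so after 47 stages the overall factor is α^47 = (21.99/19.99)^(47/2).
= 1.10005^(47/2) = 9.40.

9.40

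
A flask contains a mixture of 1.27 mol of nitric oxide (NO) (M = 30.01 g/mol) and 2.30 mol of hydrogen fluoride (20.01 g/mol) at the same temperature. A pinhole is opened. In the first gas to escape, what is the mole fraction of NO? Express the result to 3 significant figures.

0.311

The effusion rate of species i is ∝ p_i/√M_i ∝ n_i/√M_i.
So x_NO in the escaping gas = (n_NO/√M_NO) / Σ(n_i/√M_i)
= (1.27/√30.01) / (1.27/√30.01 + 2.30/√20.01) = 0.2318/(0.2318 + 0.5142) = 0.311.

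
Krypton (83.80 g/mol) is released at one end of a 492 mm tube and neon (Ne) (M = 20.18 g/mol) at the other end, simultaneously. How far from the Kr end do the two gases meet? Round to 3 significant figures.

The fronts meet when d_Kr + d_Ne = L with d_Kr/d_Ne = √(M_Ne/M_Kr) (Graham's law). Here √(M_Ne/M_Kr) = √(20.18/83.80) = 0.4907.
With d_Kr + d_Ne = 492 mm, d_Ne = 492/(1 + 0.4907) = 330.0 mm.
d_Kr = 492 − 330.0 = 162 mm.

162 mm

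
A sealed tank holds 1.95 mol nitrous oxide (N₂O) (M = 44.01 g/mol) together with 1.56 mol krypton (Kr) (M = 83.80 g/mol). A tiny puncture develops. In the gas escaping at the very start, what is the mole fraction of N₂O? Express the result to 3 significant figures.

0.633

The effusion rate of species i is ∝ p_i/√M_i ∝ n_i/√M_i.
So x_N₂O in the escaping gas = (n_N₂O/√M_N₂O) / Σ(n_i/√M_i)
= (1.95/√44.01) / (1.95/√44.01 + 1.56/√83.80) = 0.2939/(0.2939 + 0.1704) = 0.633.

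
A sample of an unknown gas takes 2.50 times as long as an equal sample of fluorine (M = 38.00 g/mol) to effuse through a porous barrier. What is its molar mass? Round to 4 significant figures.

237.5 g/mol

From Graham's law, t_X/t_F₂ = √(M_X/M_F₂).
2.50 = √(M_X/38.00)
M_X = 38.00 × 2.50² = 38.00 × 6.250 = 237.5 g/mol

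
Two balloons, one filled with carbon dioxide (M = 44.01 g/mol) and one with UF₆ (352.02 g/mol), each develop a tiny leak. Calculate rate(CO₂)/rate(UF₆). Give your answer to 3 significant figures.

Since effusion rate ∝ 1/√M, rate_CO₂/rate_UF₆ = √(M_UF₆/M_CO₂) = √(352.02/44.01) = √7.999 = 2.83.

2.83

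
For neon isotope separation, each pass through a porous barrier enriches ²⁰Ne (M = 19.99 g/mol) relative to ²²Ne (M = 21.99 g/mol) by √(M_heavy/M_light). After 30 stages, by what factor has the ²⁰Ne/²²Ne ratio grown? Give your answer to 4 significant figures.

Overall factor = α^30 with α = √(21.99/19.99), i.e. (21.99/19.99)^(30/2).
= 1.10005^15 = 4.180.

4.180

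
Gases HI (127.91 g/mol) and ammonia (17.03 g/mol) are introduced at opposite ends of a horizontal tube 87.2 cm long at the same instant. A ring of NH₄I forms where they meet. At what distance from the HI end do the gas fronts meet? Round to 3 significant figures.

23.3 cm

The fronts meet when d_HI + d_NH₃ = L with d_HI/d_NH₃ = √(M_NH₃/M_HI) (Graham's law). Here √(M_NH₃/M_HI) = √(17.03/127.91) = 0.3649.
With d_HI + d_NH₃ = 87.2 cm, d_NH₃ = 87.2/(1 + 0.3649) = 63.89 cm.
d_HI = 87.2 − 63.89 = 23.3 cm.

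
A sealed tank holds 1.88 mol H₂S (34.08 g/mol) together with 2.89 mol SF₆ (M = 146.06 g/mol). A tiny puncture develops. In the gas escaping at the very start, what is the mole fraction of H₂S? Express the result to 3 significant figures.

0.574

Each component's effusion rate ∝ (its partial pressure)·(1/√M) ∝ n_i/√M_i.
So x_H₂S in the escaping gas = (n_H₂S/√M_H₂S) / Σ(n_i/√M_i)
= (1.88/√34.08) / (1.88/√34.08 + 2.89/√146.06) = 0.3220/(0.3220 + 0.2391) = 0.574.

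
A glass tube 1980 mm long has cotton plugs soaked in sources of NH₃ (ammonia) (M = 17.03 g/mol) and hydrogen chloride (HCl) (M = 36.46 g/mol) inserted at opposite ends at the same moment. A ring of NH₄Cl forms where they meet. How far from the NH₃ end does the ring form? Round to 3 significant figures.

1180 mm

In equal time, each gas travels a distance ∝ its rate ∝ 1/√M, so d_NH₃/d_HCl = √(M_HCl/M_NH₃) = √(36.46/17.03) = 1.463.
With d_NH₃ + d_HCl = 1980 mm, d_HCl = 1980/(1 + 1.463) = 803.8 mm.
d_NH₃ = 1980 − 803.8 = 1180 mm.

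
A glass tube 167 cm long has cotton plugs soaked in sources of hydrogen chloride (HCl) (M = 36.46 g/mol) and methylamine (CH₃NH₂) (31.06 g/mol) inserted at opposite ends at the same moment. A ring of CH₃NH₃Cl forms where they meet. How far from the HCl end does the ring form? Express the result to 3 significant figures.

Distances travelled in equal time are proportional to diffusion rates, so d_HCl/d_CH₃NH₂ = √(M_CH₃NH₂/M_HCl) = √(31.06/36.46) = 0.9230.
With d_HCl + d_CH₃NH₂ = 167 cm, d_CH₃NH₂ = 167/(1 + 0.9230) = 86.84 cm.
d_HCl = 167 − 86.84 = 80.2 cm.

80.2 cm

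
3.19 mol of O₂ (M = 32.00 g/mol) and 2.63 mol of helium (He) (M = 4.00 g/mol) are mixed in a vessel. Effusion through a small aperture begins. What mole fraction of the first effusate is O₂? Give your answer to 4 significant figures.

Effusion rate of each component ∝ n_i/√M_i (partial pressure × 1/√M).
Mole fraction of O₂ in the effusate = (n_O₂/√M_O₂) / (n_O₂/√M_O₂ + n_He/√M_He)
= (3.19/√32.00) / (3.19/√32.00 + 2.63/√4.00) = 0.5639/(0.5639 + 1.315) = 0.3001.

0.3001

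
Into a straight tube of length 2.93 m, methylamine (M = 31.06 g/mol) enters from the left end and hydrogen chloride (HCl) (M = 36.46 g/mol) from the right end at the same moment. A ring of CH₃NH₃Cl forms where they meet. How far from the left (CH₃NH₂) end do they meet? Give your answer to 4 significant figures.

1.524 m

In equal time, each gas travels a distance ∝ its rate ∝ 1/√M, so d_CH₃NH₂/d_HCl = √(M_HCl/M_CH₃NH₂) = √(36.46/31.06) = 1.083.
With d_CH₃NH₂ + d_HCl = 2.93 m, d_HCl = 2.93/(1 + 1.083) = 1.406 m.
d_CH₃NH₂ = 2.93 − 1.406 = 1.524 m.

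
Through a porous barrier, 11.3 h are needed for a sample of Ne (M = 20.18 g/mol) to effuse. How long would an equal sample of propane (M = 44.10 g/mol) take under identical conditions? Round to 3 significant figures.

Graham's law gives t_C₃H₈/t_Ne = √(M_C₃H₈/M_Ne) = √(44.10/20.18) = √2.185 = 1.478.
So the time for C₃H₈ is 11.3 × 1.478 = 16.7 h.

16.7 h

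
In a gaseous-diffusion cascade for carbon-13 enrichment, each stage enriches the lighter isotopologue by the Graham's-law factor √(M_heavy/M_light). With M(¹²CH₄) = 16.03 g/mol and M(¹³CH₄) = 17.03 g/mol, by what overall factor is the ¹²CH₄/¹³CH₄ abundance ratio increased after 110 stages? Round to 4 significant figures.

Each stage multiplies the ratio by α = √(17.03/16.03), so after 110 stages the overall factor is α^110 = (17.03/16.03)^(110/2).
= 1.06238^55 = 27.89.

27.89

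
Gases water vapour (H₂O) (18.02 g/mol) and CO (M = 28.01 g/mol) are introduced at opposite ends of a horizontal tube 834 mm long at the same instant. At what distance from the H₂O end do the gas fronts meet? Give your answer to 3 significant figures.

Distances travelled in equal time are proportional to diffusion rates, so d_H₂O/d_CO = √(M_CO/M_H₂O) = √(28.01/18.02) = 1.247.
With d_H₂O + d_CO = 834 mm, d_CO = 834/(1 + 1.247) = 371.2 mm.
d_H₂O = 834 − 371.2 = 463 mm.

463 mm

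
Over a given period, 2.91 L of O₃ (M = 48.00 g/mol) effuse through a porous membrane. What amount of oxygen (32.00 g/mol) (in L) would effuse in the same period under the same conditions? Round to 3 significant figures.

3.56 L

Since effusion rate ∝ 1/√M, rate_O₂/rate_O₃ = √(M_O₃/M_O₂) = √(48.00/32.00) = √1.500 = 1.225.
So the volume for O₂ is 2.91 × 1.225 = 3.56 L.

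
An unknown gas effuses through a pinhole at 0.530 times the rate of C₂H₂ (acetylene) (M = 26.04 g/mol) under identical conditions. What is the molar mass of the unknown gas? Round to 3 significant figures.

Using Graham's law: rate_X/rate_C₂H₂ = √(M_C₂H₂/M_X).
0.530 = √(26.04/M_X)
M_X = 26.04 / 0.530² = 26.04 / 0.2809 = 92.7 g/mol

92.7 g/mol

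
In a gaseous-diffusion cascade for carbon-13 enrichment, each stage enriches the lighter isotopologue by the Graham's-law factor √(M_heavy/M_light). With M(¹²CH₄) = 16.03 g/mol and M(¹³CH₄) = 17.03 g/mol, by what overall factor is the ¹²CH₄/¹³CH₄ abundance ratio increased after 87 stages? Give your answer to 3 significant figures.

13.9

The single-stage factor is √(M_heavy/M_light), so 87 stages give [√(17.03/16.03)]^87 = (17.03/16.03)^(87/2).
= 1.06238^(87/2) = 13.9.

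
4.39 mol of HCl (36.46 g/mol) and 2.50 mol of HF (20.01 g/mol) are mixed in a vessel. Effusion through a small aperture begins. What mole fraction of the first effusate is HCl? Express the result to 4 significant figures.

0.5654

Rate_i ∝ x_i/√M_i (Graham's law weighted by mole fraction), so the effusate composition follows n_i/√M_i.
Mole fraction of HCl in the effusate = (n_HCl/√M_HCl) / (n_HCl/√M_HCl + n_HF/√M_HF)
= (4.39/√36.46) / (4.39/√36.46 + 2.50/√20.01) = 0.7270/(0.7270 + 0.5589) = 0.5654.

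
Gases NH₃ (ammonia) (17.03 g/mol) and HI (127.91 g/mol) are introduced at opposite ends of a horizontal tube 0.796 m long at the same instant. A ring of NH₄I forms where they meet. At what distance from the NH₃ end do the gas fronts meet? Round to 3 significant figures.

0.583 m

Graham's law gives d_NH₃/d_HI = rate_NH₃/rate_HI = √(M_HI/M_NH₃) = √(127.91/17.03) = 2.741.
With d_NH₃ + d_HI = 0.796 m, d_HI = 0.796/(1 + 2.741) = 0.2128 m.
d_NH₃ = 0.796 − 0.2128 = 0.583 m.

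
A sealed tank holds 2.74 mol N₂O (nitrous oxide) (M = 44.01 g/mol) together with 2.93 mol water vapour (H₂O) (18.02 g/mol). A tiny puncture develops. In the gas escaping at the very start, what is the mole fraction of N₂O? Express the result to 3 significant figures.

0.374

The effusion rate of species i is ∝ p_i/√M_i ∝ n_i/√M_i.
So x_N₂O in the escaping gas = (n_N₂O/√M_N₂O) / Σ(n_i/√M_i)
= (2.74/√44.01) / (2.74/√44.01 + 2.93/√18.02) = 0.4130/(0.4130 + 0.6902) = 0.374.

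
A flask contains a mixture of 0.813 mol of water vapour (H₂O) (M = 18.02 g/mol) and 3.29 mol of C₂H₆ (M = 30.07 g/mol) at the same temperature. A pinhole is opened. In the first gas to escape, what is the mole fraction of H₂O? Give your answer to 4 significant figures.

The effusion rate of species i is ∝ p_i/√M_i ∝ n_i/√M_i.
x_H₂O(eff) = (n_H₂O/√M_H₂O) / (n_H₂O/√M_H₂O + n_C₂H₆/√M_C₂H₆)
= (0.813/√18.02) / (0.813/√18.02 + 3.29/√30.07) = 0.1915/(0.1915 + 0.6000) = 0.2420.

0.2420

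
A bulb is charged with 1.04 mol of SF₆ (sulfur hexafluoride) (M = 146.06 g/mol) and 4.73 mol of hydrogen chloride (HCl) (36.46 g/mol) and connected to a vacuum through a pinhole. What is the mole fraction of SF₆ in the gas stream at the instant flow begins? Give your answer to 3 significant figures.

Rate_i ∝ x_i/√M_i (Graham's law weighted by mole fraction), so the effusate composition follows n_i/√M_i.
x_SF₆(eff) = (n_SF₆/√M_SF₆) / (n_SF₆/√M_SF₆ + n_HCl/√M_HCl)
= (1.04/√146.06) / (1.04/√146.06 + 4.73/√36.46) = 0.08605/(0.08605 + 0.7833) = 0.0990.

0.0990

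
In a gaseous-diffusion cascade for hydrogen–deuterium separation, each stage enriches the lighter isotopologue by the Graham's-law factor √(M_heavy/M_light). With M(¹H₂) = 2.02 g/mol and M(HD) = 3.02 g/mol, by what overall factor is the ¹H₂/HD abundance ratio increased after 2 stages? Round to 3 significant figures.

1.50

Overall factor = α^2 with α = √(3.02/2.02), i.e. (3.02/2.02)^(2/2).
= 1.49505^1 = 1.50.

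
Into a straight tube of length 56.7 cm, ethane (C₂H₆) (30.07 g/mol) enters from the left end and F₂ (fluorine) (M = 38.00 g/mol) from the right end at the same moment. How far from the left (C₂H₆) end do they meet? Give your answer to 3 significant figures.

Distances travelled in equal time are proportional to diffusion rates, so d_C₂H₆/d_F₂ = √(M_F₂/M_C₂H₆) = √(38.00/30.07) = 1.124.
With d_C₂H₆ + d_F₂ = 56.7 cm, d_F₂ = 56.7/(1 + 1.124) = 26.69 cm.
d_C₂H₆ = 56.7 − 26.69 = 30.0 cm.

30.0 cm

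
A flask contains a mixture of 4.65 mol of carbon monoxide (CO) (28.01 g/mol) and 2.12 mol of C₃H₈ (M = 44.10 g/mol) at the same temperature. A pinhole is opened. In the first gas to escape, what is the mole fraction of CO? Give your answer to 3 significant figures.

0.733

The effusion rate of species i is ∝ p_i/√M_i ∝ n_i/√M_i.
x_CO(eff) = (n_CO/√M_CO) / (n_CO/√M_CO + n_C₃H₈/√M_C₃H₈)
= (4.65/√28.01) / (4.65/√28.01 + 2.12/√44.10) = 0.8786/(0.8786 + 0.3192) = 0.733.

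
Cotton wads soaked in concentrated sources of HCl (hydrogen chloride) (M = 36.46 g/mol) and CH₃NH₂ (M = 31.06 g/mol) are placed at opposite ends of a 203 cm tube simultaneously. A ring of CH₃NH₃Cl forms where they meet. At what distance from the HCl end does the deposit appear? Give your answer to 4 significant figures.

97.43 cm

Distances travelled in equal time are proportional to diffusion rates, so d_HCl/d_CH₃NH₂ = √(M_CH₃NH₂/M_HCl) = √(31.06/36.46) = 0.9230.
With d_HCl + d_CH₃NH₂ = 203 cm, d_CH₃NH₂ = 203/(1 + 0.9230) = 105.6 cm.
d_HCl = 203 − 105.6 = 97.43 cm.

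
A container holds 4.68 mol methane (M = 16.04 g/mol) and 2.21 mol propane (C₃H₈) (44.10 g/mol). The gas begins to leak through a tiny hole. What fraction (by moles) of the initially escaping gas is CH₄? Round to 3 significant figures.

0.778

Each component's effusion rate ∝ (its partial pressure)·(1/√M) ∝ n_i/√M_i.
Mole fraction of CH₄ in the effusate = (n_CH₄/√M_CH₄) / (n_CH₄/√M_CH₄ + n_C₃H₈/√M_C₃H₈)
= (4.68/√16.04) / (4.68/√16.04 + 2.21/√44.10) = 1.169/(1.169 + 0.3328) = 0.778.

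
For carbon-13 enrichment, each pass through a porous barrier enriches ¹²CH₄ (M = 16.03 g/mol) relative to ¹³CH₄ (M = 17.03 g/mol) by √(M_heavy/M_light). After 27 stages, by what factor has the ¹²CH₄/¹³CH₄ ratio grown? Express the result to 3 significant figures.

The single-stage factor is √(M_heavy/M_light), so 27 stages give [√(17.03/16.03)]^27 = (17.03/16.03)^(27/2).
= 1.06238^(27/2) = 2.26.

2.26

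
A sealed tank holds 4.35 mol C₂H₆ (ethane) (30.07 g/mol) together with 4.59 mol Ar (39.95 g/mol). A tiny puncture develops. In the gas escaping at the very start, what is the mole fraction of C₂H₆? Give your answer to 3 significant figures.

The effusion rate of species i is ∝ p_i/√M_i ∝ n_i/√M_i.
x_C₂H₆(eff) = (n_C₂H₆/√M_C₂H₆) / (n_C₂H₆/√M_C₂H₆ + n_Ar/√M_Ar)
= (4.35/√30.07) / (4.35/√30.07 + 4.59/√39.95) = 0.7933/(0.7933 + 0.7262) = 0.522.

0.522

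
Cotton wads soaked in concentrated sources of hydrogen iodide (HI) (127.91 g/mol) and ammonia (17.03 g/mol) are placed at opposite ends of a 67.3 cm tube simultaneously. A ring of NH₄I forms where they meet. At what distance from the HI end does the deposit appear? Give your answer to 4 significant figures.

17.99 cm

The fronts meet when d_HI + d_NH₃ = L with d_HI/d_NH₃ = √(M_NH₃/M_HI) (Graham's law). Here √(M_NH₃/M_HI) = √(17.03/127.91) = 0.3649.
With d_HI + d_NH₃ = 67.3 cm, d_NH₃ = 67.3/(1 + 0.3649) = 49.31 cm.
d_HI = 67.3 − 49.31 = 17.99 cm.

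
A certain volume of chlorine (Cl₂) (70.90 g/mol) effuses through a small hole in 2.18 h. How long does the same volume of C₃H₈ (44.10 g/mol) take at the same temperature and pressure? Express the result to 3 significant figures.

From Graham's law, t_C₃H₈/t_Cl₂ = √(M_C₃H₈/M_Cl₂) = √(44.10/70.90) = √0.6220 = 0.7887.
So the time for C₃H₈ is 2.18 × 0.7887 = 1.72 h.

1.72 h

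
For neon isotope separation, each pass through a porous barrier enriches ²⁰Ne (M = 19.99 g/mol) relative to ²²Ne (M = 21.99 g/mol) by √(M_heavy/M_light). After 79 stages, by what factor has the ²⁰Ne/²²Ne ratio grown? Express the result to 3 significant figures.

43.2

Each stage multiplies the ratio by α = √(21.99/19.99), so after 79 stages the overall factor is α^79 = (21.99/19.99)^(79/2).
= 1.10005^(79/2) = 43.2.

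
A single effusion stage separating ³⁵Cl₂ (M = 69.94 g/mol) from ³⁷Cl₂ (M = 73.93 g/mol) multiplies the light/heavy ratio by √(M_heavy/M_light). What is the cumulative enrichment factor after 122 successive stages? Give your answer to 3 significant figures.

29.5

The single-stage factor is √(M_heavy/M_light), so 122 stages give [√(73.93/69.94)]^122 = (73.93/69.94)^(122/2).
= 1.05705^61 = 29.5.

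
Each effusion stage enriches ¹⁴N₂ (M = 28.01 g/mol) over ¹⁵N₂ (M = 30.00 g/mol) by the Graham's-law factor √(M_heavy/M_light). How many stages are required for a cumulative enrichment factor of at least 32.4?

Per stage α = (30.00/28.01)^(1/2) = 1.07105^0.5, giving ln α = 0.03432.
Need α^N ≥ 32.4 ⇒ N ≥ ln(32.4) / ln α = 3.478 / 0.03432 = 101.35.
Rounding up, N = 102 stages.

102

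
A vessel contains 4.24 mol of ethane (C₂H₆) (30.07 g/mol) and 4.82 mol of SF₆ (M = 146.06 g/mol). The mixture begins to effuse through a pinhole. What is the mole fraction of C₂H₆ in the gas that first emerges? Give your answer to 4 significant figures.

0.6597

The effusion rate of species i is ∝ p_i/√M_i ∝ n_i/√M_i.
Mole fraction of C₂H₆ in the effusate = (n_C₂H₆/√M_C₂H₆) / (n_C₂H₆/√M_C₂H₆ + n_SF₆/√M_SF₆)
= (4.24/√30.07) / (4.24/√30.07 + 4.82/√146.06) = 0.7732/(0.7732 + 0.3988) = 0.6597.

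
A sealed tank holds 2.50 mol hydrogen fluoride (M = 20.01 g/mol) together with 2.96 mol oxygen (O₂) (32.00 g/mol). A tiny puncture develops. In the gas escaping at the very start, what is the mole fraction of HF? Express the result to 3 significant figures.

0.516

The effusion rate of species i is ∝ p_i/√M_i ∝ n_i/√M_i.
So x_HF in the escaping gas = (n_HF/√M_HF) / Σ(n_i/√M_i)
= (2.50/√20.01) / (2.50/√20.01 + 2.96/√32.00) = 0.5589/(0.5589 + 0.5233) = 0.516.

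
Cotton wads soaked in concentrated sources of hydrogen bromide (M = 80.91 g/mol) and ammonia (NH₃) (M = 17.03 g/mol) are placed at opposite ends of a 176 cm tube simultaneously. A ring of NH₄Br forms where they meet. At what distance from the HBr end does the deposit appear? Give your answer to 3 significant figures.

Graham's law gives d_HBr/d_NH₃ = rate_HBr/rate_NH₃ = √(M_NH₃/M_HBr) = √(17.03/80.91) = 0.4588.
With d_HBr + d_NH₃ = 176 cm, d_NH₃ = 176/(1 + 0.4588) = 120.6 cm.
d_HBr = 176 − 120.6 = 55.4 cm.

55.4 cm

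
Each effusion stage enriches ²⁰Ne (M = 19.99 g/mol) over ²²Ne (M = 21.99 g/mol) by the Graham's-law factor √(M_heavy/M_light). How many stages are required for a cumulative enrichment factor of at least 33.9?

With α = √(21.99/19.99) per stage, ln α = ½ ln(1.10005) = 0.04768.
Need α^N ≥ 33.9 ⇒ N ≥ ln(33.9) / ln α = 3.523 / 0.04768 = 73.90.
Rounding up, N = 74 stages.

74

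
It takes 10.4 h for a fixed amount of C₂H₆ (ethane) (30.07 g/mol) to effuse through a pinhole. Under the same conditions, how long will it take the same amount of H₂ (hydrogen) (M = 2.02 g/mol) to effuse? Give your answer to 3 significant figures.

By Graham's law, t_H₂/t_C₂H₆ = √(M_H₂/M_C₂H₆) = √(2.02/30.07) = √0.06718 = 0.2592.
So the time for H₂ is 10.4 × 0.2592 = 2.70 h.

2.70 h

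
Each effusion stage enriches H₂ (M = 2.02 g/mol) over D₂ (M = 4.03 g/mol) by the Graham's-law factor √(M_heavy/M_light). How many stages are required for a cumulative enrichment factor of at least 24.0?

10

With α = √(4.03/2.02) per stage, ln α = ½ ln(1.99505) = 0.3453.
Need α^N ≥ 24.0 ⇒ N ≥ ln(24.0) / ln α = 3.178 / 0.3453 = 9.20.
Minimum whole number of stages: N = 10.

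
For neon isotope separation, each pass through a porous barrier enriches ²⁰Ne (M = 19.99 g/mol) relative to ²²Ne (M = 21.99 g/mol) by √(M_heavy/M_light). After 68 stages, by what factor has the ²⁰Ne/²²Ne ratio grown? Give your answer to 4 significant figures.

25.59

Overall factor = α^68 with α = √(21.99/19.99), i.e. (21.99/19.99)^(68/2).
= 1.10005^34 = 25.59.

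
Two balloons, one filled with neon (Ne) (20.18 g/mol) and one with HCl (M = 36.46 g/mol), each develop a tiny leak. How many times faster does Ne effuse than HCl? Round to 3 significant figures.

1.34

Using Graham's law: rate_Ne/rate_HCl = √(M_HCl/M_Ne) = √(36.46/20.18) = √1.807 = 1.34.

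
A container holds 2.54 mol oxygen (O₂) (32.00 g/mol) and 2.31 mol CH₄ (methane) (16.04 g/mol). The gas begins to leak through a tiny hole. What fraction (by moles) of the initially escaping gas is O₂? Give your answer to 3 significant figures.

0.438

Effusion rate of each component ∝ n_i/√M_i (partial pressure × 1/√M).
Mole fraction of O₂ in the effusate = (n_O₂/√M_O₂) / (n_O₂/√M_O₂ + n_CH₄/√M_CH₄)
= (2.54/√32.00) / (2.54/√32.00 + 2.31/√16.04) = 0.4490/(0.4490 + 0.5768) = 0.438.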